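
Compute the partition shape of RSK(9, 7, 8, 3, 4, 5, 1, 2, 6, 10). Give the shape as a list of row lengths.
RSK row insertion gives P = [[1, 2, 5, 6, 10], [3, 4], [7, 8], [9]], which has shape [5, 2, 2, 1].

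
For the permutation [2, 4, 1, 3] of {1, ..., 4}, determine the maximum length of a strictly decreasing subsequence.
2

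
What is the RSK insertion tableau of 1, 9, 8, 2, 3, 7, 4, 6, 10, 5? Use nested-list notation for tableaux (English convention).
P = [[1, 2, 3, 4, 5, 10], [6], [7], [8], [9]]

Insert 1: appended to row 1. P = [[1]].
Insert 9: appended to row 1. P = [[1, 9]].
Insert 8: 8 bumps 9 from row 1; 9 starts row 2. P = [[1, 8], [9]].
Insert 2: 2 bumps 8 from row 1; 8 bumps 9 from row 2; 9 starts row 3. P = [[1, 2], [8], [9]].
Insert 3: appended to row 1. P = [[1, 2, 3], [8], [9]].
Insert 7: appended to row 1. P = [[1, 2, 3, 7], [8], [9]].
Insert 4: 4 bumps 7 from row 1; 7 bumps 8 from row 2; 8 bumps 9 from row 3; 9 starts row 4. P = [[1, 2, 3, 4], [7], [8], [9]].
Insert 6: appended to row 1. P = [[1, 2, 3, 4, 6], [7], [8], [9]].
Insert 10: appended to row 1. P = [[1, 2, 3, 4, 6, 10], [7], [8], [9]].
Insert 5: 5 bumps 6 from row 1; 6 bumps 7 from row 2; 7 bumps 8 from row 3; 8 bumps 9 from row 4; 9 starts row 5. P = [[1, 2, 3, 4, 5, 10], [6], [7], [8], [9]].

So P = [[1, 2, 3, 4, 5, 10], [6], [7], [8], [9]].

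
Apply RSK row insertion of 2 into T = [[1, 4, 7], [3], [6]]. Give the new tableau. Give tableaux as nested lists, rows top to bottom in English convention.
In row 1, 2 replaces 4 (the leftmost entry greater than 2); 4 is bumped to row 2. 4 is appended to row 2. The new tableau is [[1, 2, 7], [3, 4], [6]].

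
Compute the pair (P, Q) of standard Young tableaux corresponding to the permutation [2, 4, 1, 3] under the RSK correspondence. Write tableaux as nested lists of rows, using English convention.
Insert each entry of the permutation into P by Schensted row insertion, recording in Q the position of each new cell.

Insert 2: appended to row 1. P = [[2]], Q = [[1]].
Insert 4: appended to row 1. P = [[2, 4]], Q = [[1, 2]].
Insert 1: 1 bumps 2 from row 1; 2 starts row 2. P = [[1, 4], [2]], Q = [[1, 2], [3]].
Insert 3: 3 bumps 4 from row 1; 4 appends to row 2. P = [[1, 3], [2, 4]], Q = [[1, 2], [3, 4]].

So P = [[1, 3], [2, 4]], Q = [[1, 2], [3, 4]].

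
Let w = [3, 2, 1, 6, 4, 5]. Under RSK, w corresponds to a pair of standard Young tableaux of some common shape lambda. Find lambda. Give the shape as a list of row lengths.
Row-insert each entry into an empty tableau.

After inserting 3: P = [[3]].
After inserting 2: P = [[2], [3]].
After inserting 1: P = [[1], [2], [3]].
After inserting 6: P = [[1, 6], [2], [3]].
After inserting 4: P = [[1, 4], [2, 6], [3]].
After inserting 5: P = [[1, 4, 5], [2, 6], [3]].

The final insertion tableau P = [[1, 4, 5], [2, 6], [3]] has shape [3, 2, 1].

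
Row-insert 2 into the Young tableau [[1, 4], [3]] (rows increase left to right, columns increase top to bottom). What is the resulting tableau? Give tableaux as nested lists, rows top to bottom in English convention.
[[1, 2], [3, 4]]

In row 1, 2 replaces 4 (the leftmost entry greater than 2); 4 is bumped to row 2. 4 is appended to row 2. The new tableau is [[1, 2], [3, 4]].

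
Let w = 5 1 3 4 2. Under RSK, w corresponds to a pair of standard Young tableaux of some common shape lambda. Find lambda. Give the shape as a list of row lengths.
[3, 1, 1]

Row-insert each entry into an empty tableau.

After inserting 5: P = [[5]].
After inserting 1: P = [[1], [5]].
After inserting 3: P = [[1, 3], [5]].
After inserting 4: P = [[1, 3, 4], [5]].
After inserting 2: P = [[1, 2, 4], [3], [5]].

The final insertion tableau P = [[1, 2, 4], [3], [5]] has shape [3, 1, 1].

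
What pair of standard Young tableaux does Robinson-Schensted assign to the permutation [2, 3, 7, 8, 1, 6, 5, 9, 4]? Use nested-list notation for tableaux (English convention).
Insert each entry of the permutation into P by Schensted row insertion, recording in Q the position of each new cell.

Insert 2: appended to row 1. P = [[2]], Q = [[1]].
Insert 3: appended to row 1. P = [[2, 3]], Q = [[1, 2]].
Insert 7: appended to row 1. P = [[2, 3, 7]], Q = [[1, 2, 3]].
Insert 8: appended to row 1. P = [[2, 3, 7, 8]], Q = [[1, 2, 3, 4]].
Insert 1: 1 bumps 2 from row 1; 2 starts row 2. P = [[1, 3, 7, 8], [2]], Q = [[1, 2, 3, 4], [5]].
Insert 6: 6 bumps 7 from row 1; 7 appends to row 2. P = [[1, 3, 6, 8], [2, 7]], Q = [[1, 2, 3, 4], [5, 6]].
Insert 5: 5 bumps 6 from row 1; 6 bumps 7 from row 2; 7 starts row 3. P = [[1, 3, 5, 8], [2, 6], [7]], Q = [[1, 2, 3, 4], [5, 6], [7]].
Insert 9: appended to row 1. P = [[1, 3, 5, 8, 9], [2, 6], [7]], Q = [[1, 2, 3, 4, 8], [5, 6], [7]].
Insert 4: 4 bumps 5 from row 1; 5 bumps 6 from row 2; 6 bumps 7 from row 3; 7 starts row 4. P = [[1, 3, 4, 8, 9], [2, 5], [6], [7]], Q = [[1, 2, 3, 4, 8], [5, 6], [7], [9]].

So P = [[1, 3, 4, 8, 9], [2, 5], [6], [7]], Q = [[1, 2, 3, 4, 8], [5, 6], [7], [9]].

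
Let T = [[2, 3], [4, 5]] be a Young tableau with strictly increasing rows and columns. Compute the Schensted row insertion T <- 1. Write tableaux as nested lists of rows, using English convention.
In row 1, 1 replaces 2 (the leftmost entry greater than 1); 2 is bumped to row 2. In row 2, 2 replaces 4 (the leftmost entry greater than 2); 4 is bumped to row 3. 4 starts a new row 3. The new tableau is [[1, 3], [2, 5], [4]].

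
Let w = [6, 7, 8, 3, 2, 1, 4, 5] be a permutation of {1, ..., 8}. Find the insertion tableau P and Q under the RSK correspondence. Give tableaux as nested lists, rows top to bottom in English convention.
P = [[1, 4, 5], [2, 7, 8], [3], [6]], Q = [[1, 2, 3], [4, 7, 8], [5], [6]]

Insert each entry of the permutation into P by Schensted row insertion, recording in Q the position of each new cell.

Insert 6: appended to row 1. P = [[6]].
Insert 7: appended to row 1. P = [[6, 7]].
Insert 8: appended to row 1. P = [[6, 7, 8]].
Insert 3: 3 bumps 6 from row 1; 6 starts row 2. P = [[3, 7, 8], [6]].
Insert 2: 2 bumps 3 from row 1; 3 bumps 6 from row 2; 6 starts row 3. P = [[2, 7, 8], [3], [6]].
Insert 1: 1 bumps 2 from row 1; 2 bumps 3 from row 2; 3 bumps 6 from row 3; 6 starts row 4. P = [[1, 7, 8], [2], [3], [6]].
Insert 4: 4 bumps 7 from row 1; 7 appends to row 2. P = [[1, 4, 8], [2, 7], [3], [6]].
Insert 5: 5 bumps 8 from row 1; 8 appends to row 2. P = [[1, 4, 5], [2, 7, 8], [3], [6]].

So P = [[1, 4, 5], [2, 7, 8], [3], [6]], Q = [[1, 2, 3], [4, 7, 8], [5], [6]].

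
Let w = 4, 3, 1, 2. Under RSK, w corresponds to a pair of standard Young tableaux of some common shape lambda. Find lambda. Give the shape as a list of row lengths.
[2, 1, 1]

RSK row insertion gives P = [[1, 2], [3], [4]], which has shape [2, 1, 1].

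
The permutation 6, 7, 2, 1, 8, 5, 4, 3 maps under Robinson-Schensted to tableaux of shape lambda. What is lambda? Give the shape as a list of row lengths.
Row-insert each entry into an empty tableau.

After inserting 6: P = [[6]].
After inserting 7: P = [[6, 7]].
After inserting 2: P = [[2, 7], [6]].
After inserting 1: P = [[1, 7], [2], [6]].
After inserting 8: P = [[1, 7, 8], [2], [6]].
After inserting 5: P = [[1, 5, 8], [2, 7], [6]].
After inserting 4: P = [[1, 4, 8], [2, 5], [6, 7]].
After inserting 3: P = [[1, 3, 8], [2, 4], [5, 7], [6]].

The final insertion tableau P = [[1, 3, 8], [2, 4], [5, 7], [6]] has shape [3, 2, 2, 1].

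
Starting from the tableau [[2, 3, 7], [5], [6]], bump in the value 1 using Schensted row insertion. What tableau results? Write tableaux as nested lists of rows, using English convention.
In row 1, 1 replaces 2 (the leftmost entry greater than 1); 2 is bumped to row 2. In row 2, 2 replaces 5 (the leftmost entry greater than 2); 5 is bumped to row 3. In row 3, 5 replaces 6 (the leftmost entry greater than 5); 6 is bumped to row 4. 6 starts a new row 4. The new tableau is [[1, 3, 7], [2], [5], [6]].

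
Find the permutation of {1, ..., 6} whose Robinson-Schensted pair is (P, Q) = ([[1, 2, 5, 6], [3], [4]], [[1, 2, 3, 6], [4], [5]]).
Reverse RSK: for i = n, n-1, ..., 1, locate i in Q, remove the corresponding corner cell from P, and reverse-bump its entry up through P; the value ejected from row 1 is w(i).

So w = 1 4 5 3 2 6.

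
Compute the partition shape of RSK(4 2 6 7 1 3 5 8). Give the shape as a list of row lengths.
[4, 3, 1]

Row-insert each entry into an empty tableau.

After inserting 4: P = [[4]].
After inserting 2: P = [[2], [4]].
After inserting 6: P = [[2, 6], [4]].
After inserting 7: P = [[2, 6, 7], [4]].
After inserting 1: P = [[1, 6, 7], [2], [4]].
After inserting 3: P = [[1, 3, 7], [2, 6], [4]].
After inserting 5: P = [[1, 3, 5], [2, 6, 7], [4]].
After inserting 8: P = [[1, 3, 5, 8], [2, 6, 7], [4]].

The final insertion tableau P = [[1, 3, 5, 8], [2, 6, 7], [4]] has shape [4, 3, 1].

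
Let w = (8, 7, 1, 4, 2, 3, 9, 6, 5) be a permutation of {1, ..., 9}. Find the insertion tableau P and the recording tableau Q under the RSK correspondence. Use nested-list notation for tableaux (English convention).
P = [[1, 2, 3, 5], [4, 6], [7, 9], [8]], Q = [[1, 4, 6, 7], [2, 8], [3, 9], [5]]

Insert each entry of the permutation into P by Schensted row insertion, recording in Q the position of each new cell.

Insert 8: appended to row 1. P = [[8]].
Insert 7: 7 bumps 8 from row 1; 8 starts row 2. P = [[7], [8]].
Insert 1: 1 bumps 7 from row 1; 7 bumps 8 from row 2; 8 starts row 3. P = [[1], [7], [8]].
Insert 4: appended to row 1. P = [[1, 4], [7], [8]].
Insert 2: 2 bumps 4 from row 1; 4 bumps 7 from row 2; 7 bumps 8 from row 3; 8 starts row 4. P = [[1, 2], [4], [7], [8]].
Insert 3: appended to row 1. P = [[1, 2, 3], [4], [7], [8]].
Insert 9: appended to row 1. P = [[1, 2, 3, 9], [4], [7], [8]].
Insert 6: 6 bumps 9 from row 1; 9 appends to row 2. P = [[1, 2, 3, 6], [4, 9], [7], [8]].
Insert 5: 5 bumps 6 from row 1; 6 bumps 9 from row 2; 9 appends to row 3. P = [[1, 2, 3, 5], [4, 6], [7, 9], [8]].

So P = [[1, 2, 3, 5], [4, 6], [7, 9], [8]], Q = [[1, 4, 6, 7], [2, 8], [3, 9], [5]].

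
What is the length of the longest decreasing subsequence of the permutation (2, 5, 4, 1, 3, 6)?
3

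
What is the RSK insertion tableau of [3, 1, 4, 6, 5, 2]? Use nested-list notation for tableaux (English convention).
Insert 3: appended to row 1. P = [[3]].
Insert 1: 1 bumps 3 from row 1; 3 starts row 2. P = [[1], [3]].
Insert 4: appended to row 1. P = [[1, 4], [3]].
Insert 6: appended to row 1. P = [[1, 4, 6], [3]].
Insert 5: 5 bumps 6 from row 1; 6 appends to row 2. P = [[1, 4, 5], [3, 6]].
Insert 2: 2 bumps 4 from row 1; 4 bumps 6 from row 2; 6 starts row 3. P = [[1, 2, 5], [3, 4], [6]].

So P = [[1, 2, 5], [3, 4], [6]].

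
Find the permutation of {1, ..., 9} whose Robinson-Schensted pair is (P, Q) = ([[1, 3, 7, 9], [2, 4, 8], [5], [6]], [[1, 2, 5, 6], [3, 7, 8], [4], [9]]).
Reverse the RSK construction: for i from n down to 1, find the cell of Q containing i, remove the entry at that cell from P, and reverse-bump it up through P; the value ejected from row 1 is w(i).

Step i=9: Q has 9 at row 4, column 1; remove 6 from row 4 of P and reverse-bump: 6 enters row 3 and ejects 5; 5 enters row 2 and ejects 4; 4 enters row 1 and ejects 3. So w(9) = 3. P is now [[1, 4, 7, 9], [2, 5, 8], [6]].
Step i=8: Q has 8 at row 2, column 3; remove 8 from row 2 of P and reverse-bump: 8 enters row 1 and ejects 7. So w(8) = 7. P is now [[1, 4, 8, 9], [2, 5], [6]].
Step i=7: Q has 7 at row 2, column 2; remove 5 from row 2 of P and reverse-bump: 5 enters row 1 and ejects 4. So w(7) = 4. P is now [[1, 5, 8, 9], [2], [6]].
Step i=6: Q has 6 at row 1, column 4; remove that cell from P, ejecting 9. So w(6) = 9. P is now [[1, 5, 8], [2], [6]].
Step i=5: Q has 5 at row 1, column 3; remove that cell from P, ejecting 8. So w(5) = 8. P is now [[1, 5], [2], [6]].
Step i=4: Q has 4 at row 3, column 1; remove 6 from row 3 of P and reverse-bump: 6 enters row 2 and ejects 2; 2 enters row 1 and ejects 1. So w(4) = 1. P is now [[2, 5], [6]].
Step i=3: Q has 3 at row 2, column 1; remove 6 from row 2 of P and reverse-bump: 6 enters row 1 and ejects 5. So w(3) = 5. P is now [[2, 6]].
Step i=2: Q has 2 at row 1, column 2; remove that cell from P, ejecting 6. So w(2) = 6. P is now [[2]].
Step i=1: Q has 1 at row 1, column 1; remove that cell from P, ejecting 2. So w(1) = 2. P is now [].

So w = 2 6 5 1 8 9 4 7 3.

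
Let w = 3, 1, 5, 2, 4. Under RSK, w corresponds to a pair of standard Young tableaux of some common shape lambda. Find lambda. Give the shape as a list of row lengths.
RSK row insertion gives P = [[1, 2, 4], [3, 5]], which has shape [3, 2].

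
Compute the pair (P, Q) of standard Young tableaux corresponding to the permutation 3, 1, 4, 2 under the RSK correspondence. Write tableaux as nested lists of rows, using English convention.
P = [[1, 2], [3, 4]], Q = [[1, 3], [2, 4]]

Insert each entry of the permutation into P by Schensted row insertion, recording in Q the position of each new cell.

Insert 3: appended to row 1. P = [[3]], Q = [[1]].
Insert 1: 1 bumps 3 from row 1; 3 starts row 2. P = [[1], [3]], Q = [[1], [2]].
Insert 4: appended to row 1. P = [[1, 4], [3]], Q = [[1, 3], [2]].
Insert 2: 2 bumps 4 from row 1; 4 appends to row 2. P = [[1, 2], [3, 4]], Q = [[1, 3], [2, 4]].

So P = [[1, 2], [3, 4]], Q = [[1, 3], [2, 4]].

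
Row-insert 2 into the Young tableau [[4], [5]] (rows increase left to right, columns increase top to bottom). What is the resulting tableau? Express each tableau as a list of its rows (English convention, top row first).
In row 1, 2 replaces 4 (the leftmost entry greater than 2); 4 is bumped to row 2. In row 2, 4 replaces 5 (the leftmost entry greater than 4); 5 is bumped to row 3. 5 starts a new row 3. The new tableau is [[2], [4], [5]].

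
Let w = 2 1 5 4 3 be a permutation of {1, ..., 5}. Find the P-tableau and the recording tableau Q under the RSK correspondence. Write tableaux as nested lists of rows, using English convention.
P = [[1, 3], [2, 4], [5]], Q = [[1, 3], [2, 4], [5]]

Insert each entry of the permutation into P by Schensted row insertion, recording in Q the position of each new cell.

Insert 2: appended to row 1. P = [[2]], Q = [[1]].
Insert 1: 1 bumps 2 from row 1; 2 starts row 2. P = [[1], [2]], Q = [[1], [2]].
Insert 5: appended to row 1. P = [[1, 5], [2]], Q = [[1, 3], [2]].
Insert 4: 4 bumps 5 from row 1; 5 appends to row 2. P = [[1, 4], [2, 5]], Q = [[1, 3], [2, 4]].
Insert 3: 3 bumps 4 from row 1; 4 bumps 5 from row 2; 5 starts row 3. P = [[1, 3], [2, 4], [5]], Q = [[1, 3], [2, 4], [5]].

So P = [[1, 3], [2, 4], [5]], Q = [[1, 3], [2, 4], [5]].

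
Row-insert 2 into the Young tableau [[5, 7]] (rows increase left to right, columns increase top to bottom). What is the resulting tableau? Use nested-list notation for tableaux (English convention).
In row 1, 2 replaces 5 (the leftmost entry greater than 2); 5 is bumped to row 2. 5 starts a new row 2. The new tableau is [[2, 7], [5]].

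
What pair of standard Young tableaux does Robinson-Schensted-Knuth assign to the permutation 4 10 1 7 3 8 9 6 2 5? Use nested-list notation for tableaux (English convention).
P = [[1, 2, 5, 9], [3, 6, 8], [4, 7], [10]], Q = [[1, 2, 6, 7], [3, 4, 8], [5, 10], [9]]

Insert each entry of the permutation into P by Schensted row insertion, recording in Q the position of each new cell.

Insert 4: appended to row 1. P = [[4]].
Insert 10: appended to row 1. P = [[4, 10]].
Insert 1: 1 bumps 4 from row 1; 4 starts row 2. P = [[1, 10], [4]].
Insert 7: 7 bumps 10 from row 1; 10 appends to row 2. P = [[1, 7], [4, 10]].
Insert 3: 3 bumps 7 from row 1; 7 bumps 10 from row 2; 10 starts row 3. P = [[1, 3], [4, 7], [10]].
Insert 8: appended to row 1. P = [[1, 3, 8], [4, 7], [10]].
Insert 9: appended to row 1. P = [[1, 3, 8, 9], [4, 7], [10]].
Insert 6: 6 bumps 8 from row 1; 8 appends to row 2. P = [[1, 3, 6, 9], [4, 7, 8], [10]].
Insert 2: 2 bumps 3 from row 1; 3 bumps 4 from row 2; 4 bumps 10 from row 3; 10 starts row 4. P = [[1, 2, 6, 9], [3, 7, 8], [4], [10]].
Insert 5: 5 bumps 6 from row 1; 6 bumps 7 from row 2; 7 appends to row 3. P = [[1, 2, 5, 9], [3, 6, 8], [4, 7], [10]].

So P = [[1, 2, 5, 9], [3, 6, 8], [4, 7], [10]], Q = [[1, 2, 6, 7], [3, 4, 8], [5, 10], [9]].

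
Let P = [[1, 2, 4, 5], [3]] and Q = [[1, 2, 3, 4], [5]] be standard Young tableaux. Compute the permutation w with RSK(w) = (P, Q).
Reverse the RSK construction: for i from n down to 1, find the cell of Q containing i, remove the entry at that cell from P, and reverse-bump it up through P; the value ejected from row 1 is w(i).

Step i=5: Q has 5 at row 2, column 1; remove 3 from row 2 of P and reverse-bump: 3 enters row 1 and ejects 2. So w(5) = 2. P is now [[1, 3, 4, 5]].
Step i=4: Q has 4 at row 1, column 4; remove that cell from P, ejecting 5. So w(4) = 5. P is now [[1, 3, 4]].
Step i=3: Q has 3 at row 1, column 3; remove that cell from P, ejecting 4. So w(3) = 4. P is now [[1, 3]].
Step i=2: Q has 2 at row 1, column 2; remove that cell from P, ejecting 3. So w(2) = 3. P is now [[1]].
Step i=1: Q has 1 at row 1, column 1; remove that cell from P, ejecting 1. So w(1) = 1. P is now [].

So w = 1 3 4 5 2.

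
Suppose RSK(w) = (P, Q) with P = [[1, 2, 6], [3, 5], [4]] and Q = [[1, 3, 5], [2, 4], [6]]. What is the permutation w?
Reverse RSK: for i = n, n-1, ..., 1, locate i in Q, remove the corresponding corner cell from P, and reverse-bump its entry up through P; the value ejected from row 1 is w(i).

So w = 4 1 5 3 6 2.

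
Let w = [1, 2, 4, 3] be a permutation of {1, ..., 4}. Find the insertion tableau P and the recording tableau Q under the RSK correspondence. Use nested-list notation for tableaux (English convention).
Insert each entry of the permutation into P by Schensted row insertion, recording in Q the position of each new cell.

Insert 1: appended to row 1. P = [[1]], Q = [[1]].
Insert 2: appended to row 1. P = [[1, 2]], Q = [[1, 2]].
Insert 4: appended to row 1. P = [[1, 2, 4]], Q = [[1, 2, 3]].
Insert 3: 3 bumps 4 from row 1; 4 starts row 2. P = [[1, 2, 3], [4]], Q = [[1, 2, 3], [4]].

So P = [[1, 2, 3], [4]], Q = [[1, 2, 3], [4]].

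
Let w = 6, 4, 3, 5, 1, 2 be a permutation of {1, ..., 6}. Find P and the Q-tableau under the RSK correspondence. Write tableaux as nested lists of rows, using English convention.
P = [[1, 2], [3, 5], [4], [6]], Q = [[1, 4], [2, 6], [3], [5]]

Insert each entry of the permutation into P by Schensted row insertion, recording in Q the position of each new cell.

Insert 6: appended to row 1. P = [[6]].
Insert 4: 4 bumps 6 from row 1; 6 starts row 2. P = [[4], [6]].
Insert 3: 3 bumps 4 from row 1; 4 bumps 6 from row 2; 6 starts row 3. P = [[3], [4], [6]].
Insert 5: appended to row 1. P = [[3, 5], [4], [6]].
Insert 1: 1 bumps 3 from row 1; 3 bumps 4 from row 2; 4 bumps 6 from row 3; 6 starts row 4. P = [[1, 5], [3], [4], [6]].
Insert 2: 2 bumps 5 from row 1; 5 appends to row 2. P = [[1, 2], [3, 5], [4], [6]].

So P = [[1, 2], [3, 5], [4], [6]], Q = [[1, 4], [2, 6], [3], [5]].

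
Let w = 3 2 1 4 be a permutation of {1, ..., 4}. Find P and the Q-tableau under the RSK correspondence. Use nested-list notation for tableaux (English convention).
Insert each entry of the permutation into P by Schensted row insertion, recording in Q the position of each new cell.

After inserting 3: P = [[3]].
After inserting 2: P = [[2], [3]].
After inserting 1: P = [[1], [2], [3]].
After inserting 4: P = [[1, 4], [2], [3]].

So P = [[1, 4], [2], [3]], Q = [[1, 4], [2], [3]].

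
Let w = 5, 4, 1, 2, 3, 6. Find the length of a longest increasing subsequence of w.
4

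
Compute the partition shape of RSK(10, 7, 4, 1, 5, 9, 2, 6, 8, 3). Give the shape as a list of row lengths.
[4, 3, 2, 1]

Row-insert each entry into an empty tableau.

After inserting 10: P = [[10]].
After inserting 7: P = [[7], [10]].
After inserting 4: P = [[4], [7], [10]].
After inserting 1: P = [[1], [4], [7], [10]].
After inserting 5: P = [[1, 5], [4], [7], [10]].
After inserting 9: P = [[1, 5, 9], [4], [7], [10]].
After inserting 2: P = [[1, 2, 9], [4, 5], [7], [10]].
After inserting 6: P = [[1, 2, 6], [4, 5, 9], [7], [10]].
After inserting 8: P = [[1, 2, 6, 8], [4, 5, 9], [7], [10]].
After inserting 3: P = [[1, 2, 3, 8], [4, 5, 6], [7, 9], [10]].

The final insertion tableau P = [[1, 2, 3, 8], [4, 5, 6], [7, 9], [10]] has shape [4, 3, 2, 1].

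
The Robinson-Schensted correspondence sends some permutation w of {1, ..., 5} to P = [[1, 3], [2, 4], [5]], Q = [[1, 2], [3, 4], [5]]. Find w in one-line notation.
Reverse RSK: for i = n, n-1, ..., 1, locate i in Q, remove the corresponding corner cell from P, and reverse-bump its entry up through P; the value ejected from row 1 is w(i).

So w = 2 5 1 4 3.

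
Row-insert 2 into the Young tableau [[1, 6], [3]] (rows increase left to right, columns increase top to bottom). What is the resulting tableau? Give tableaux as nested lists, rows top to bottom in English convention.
[[1, 2], [3, 6]]

In row 1, 2 replaces 6 (the leftmost entry greater than 2); 6 is bumped to row 2. 6 is appended to row 2. The new tableau is [[1, 2], [3, 6]].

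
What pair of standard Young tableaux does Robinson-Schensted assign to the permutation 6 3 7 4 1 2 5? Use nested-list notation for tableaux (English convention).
Insert each entry of the permutation into P by Schensted row insertion, recording in Q the position of each new cell.

Insert 6: appended to row 1. P = [[6]], Q = [[1]].
Insert 3: 3 bumps 6 from row 1; 6 starts row 2. P = [[3], [6]], Q = [[1], [2]].
Insert 7: appended to row 1. P = [[3, 7], [6]], Q = [[1, 3], [2]].
Insert 4: 4 bumps 7 from row 1; 7 appends to row 2. P = [[3, 4], [6, 7]], Q = [[1, 3], [2, 4]].
Insert 1: 1 bumps 3 from row 1; 3 bumps 6 from row 2; 6 starts row 3. P = [[1, 4], [3, 7], [6]], Q = [[1, 3], [2, 4], [5]].
Insert 2: 2 bumps 4 from row 1; 4 bumps 7 from row 2; 7 appends to row 3. P = [[1, 2], [3, 4], [6, 7]], Q = [[1, 3], [2, 4], [5, 6]].
Insert 5: appended to row 1. P = [[1, 2, 5], [3, 4], [6, 7]], Q = [[1, 3, 7], [2, 4], [5, 6]].

So P = [[1, 2, 5], [3, 4], [6, 7]], Q = [[1, 3, 7], [2, 4], [5, 6]].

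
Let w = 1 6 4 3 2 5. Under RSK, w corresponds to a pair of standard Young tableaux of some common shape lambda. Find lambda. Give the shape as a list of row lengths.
Row-insert each entry into an empty tableau.

After inserting 1: P = [[1]].
After inserting 6: P = [[1, 6]].
After inserting 4: P = [[1, 4], [6]].
After inserting 3: P = [[1, 3], [4], [6]].
After inserting 2: P = [[1, 2], [3], [4], [6]].
After inserting 5: P = [[1, 2, 5], [3], [4], [6]].

The final insertion tableau P = [[1, 2, 5], [3], [4], [6]] has shape [3, 1, 1, 1].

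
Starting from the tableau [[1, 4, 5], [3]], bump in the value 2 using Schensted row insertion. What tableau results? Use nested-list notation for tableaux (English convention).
[[1, 2, 5], [3, 4]]

In row 1, 2 replaces 4 (the leftmost entry greater than 2); 4 is bumped to row 2. 4 is appended to row 2. The new tableau is [[1, 2, 5], [3, 4]].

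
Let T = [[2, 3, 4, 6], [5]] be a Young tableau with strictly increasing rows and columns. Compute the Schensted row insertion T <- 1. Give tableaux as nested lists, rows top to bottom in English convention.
[[1, 3, 4, 6], [2], [5]]

In row 1, 1 replaces 2 (the leftmost entry greater than 1); 2 is bumped to row 2. In row 2, 2 replaces 5 (the leftmost entry greater than 2); 5 is bumped to row 3. 5 starts a new row 3. The new tableau is [[1, 3, 4, 6], [2], [5]].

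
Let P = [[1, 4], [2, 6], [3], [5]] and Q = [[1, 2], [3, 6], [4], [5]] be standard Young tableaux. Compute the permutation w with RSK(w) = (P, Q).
5 6 3 2 1 4

Reverse the RSK construction: for i from n down to 1, find the cell of Q containing i, remove the entry at that cell from P, and reverse-bump it up through P; the value ejected from row 1 is w(i).

Step i=6: Q has 6 at row 2, column 2; remove 6 from row 2 of P and reverse-bump: 6 enters row 1 and ejects 4. So w(6) = 4. P is now [[1, 6], [2], [3], [5]].
Step i=5: Q has 5 at row 4, column 1; remove 5 from row 4 of P and reverse-bump: 5 enters row 3 and ejects 3; 3 enters row 2 and ejects 2; 2 enters row 1 and ejects 1. So w(5) = 1. P is now [[2, 6], [3], [5]].
Step i=4: Q has 4 at row 3, column 1; remove 5 from row 3 of P and reverse-bump: 5 enters row 2 and ejects 3; 3 enters row 1 and ejects 2. So w(4) = 2. P is now [[3, 6], [5]].
Step i=3: Q has 3 at row 2, column 1; remove 5 from row 2 of P and reverse-bump: 5 enters row 1 and ejects 3. So w(3) = 3. P is now [[5, 6]].
Step i=2: Q has 2 at row 1, column 2; remove that cell from P, ejecting 6. So w(2) = 6. P is now [[5]].
Step i=1: Q has 1 at row 1, column 1; remove that cell from P, ejecting 5. So w(1) = 5. P is now [].

So w = 5 6 3 2 1 4.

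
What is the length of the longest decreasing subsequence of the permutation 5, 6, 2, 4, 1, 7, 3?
3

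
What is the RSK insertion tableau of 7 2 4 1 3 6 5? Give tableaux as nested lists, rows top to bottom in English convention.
Insert 7: appended to row 1. P = [[7]].
Insert 2: 2 bumps 7 from row 1; 7 starts row 2. P = [[2], [7]].
Insert 4: appended to row 1. P = [[2, 4], [7]].
Insert 1: 1 bumps 2 from row 1; 2 bumps 7 from row 2; 7 starts row 3. P = [[1, 4], [2], [7]].
Insert 3: 3 bumps 4 from row 1; 4 appends to row 2. P = [[1, 3], [2, 4], [7]].
Insert 6: appended to row 1. P = [[1, 3, 6], [2, 4], [7]].
Insert 5: 5 bumps 6 from row 1; 6 appends to row 2. P = [[1, 3, 5], [2, 4, 6], [7]].

So P = [[1, 3, 5], [2, 4, 6], [7]].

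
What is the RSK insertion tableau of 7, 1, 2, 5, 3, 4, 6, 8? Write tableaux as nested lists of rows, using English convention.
P = [[1, 2, 3, 4, 6, 8], [5], [7]]

Insert 7: appended to row 1. P = [[7]].
Insert 1: 1 bumps 7 from row 1; 7 starts row 2. P = [[1], [7]].
Insert 2: appended to row 1. P = [[1, 2], [7]].
Insert 5: appended to row 1. P = [[1, 2, 5], [7]].
Insert 3: 3 bumps 5 from row 1; 5 bumps 7 from row 2; 7 starts row 3. P = [[1, 2, 3], [5], [7]].
Insert 4: appended to row 1. P = [[1, 2, 3, 4], [5], [7]].
Insert 6: appended to row 1. P = [[1, 2, 3, 4, 6], [5], [7]].
Insert 8: appended to row 1. P = [[1, 2, 3, 4, 6, 8], [5], [7]].

So P = [[1, 2, 3, 4, 6, 8], [5], [7]].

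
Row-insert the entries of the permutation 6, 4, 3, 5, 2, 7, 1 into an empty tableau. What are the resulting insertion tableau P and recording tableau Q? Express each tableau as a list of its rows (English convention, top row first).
P = [[1, 5, 7], [2], [3], [4], [6]], Q = [[1, 4, 6], [2], [3], [5], [7]]

Insert each entry of the permutation into P by Schensted row insertion, recording in Q the position of each new cell.

After inserting 6: P = [[6]].
After inserting 4: P = [[4], [6]].
After inserting 3: P = [[3], [4], [6]].
After inserting 5: P = [[3, 5], [4], [6]].
After inserting 2: P = [[2, 5], [3], [4], [6]].
After inserting 7: P = [[2, 5, 7], [3], [4], [6]].
After inserting 1: P = [[1, 5, 7], [2], [3], [4], [6]].

So P = [[1, 5, 7], [2], [3], [4], [6]], Q = [[1, 4, 6], [2], [3], [5], [7]].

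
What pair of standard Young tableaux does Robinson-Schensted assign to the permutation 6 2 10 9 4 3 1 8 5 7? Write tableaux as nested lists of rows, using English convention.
Insert each entry of the permutation into P by Schensted row insertion, recording in Q the position of each new cell.

Insert 6: appended to row 1. P = [[6]].
Insert 2: 2 bumps 6 from row 1; 6 starts row 2. P = [[2], [6]].
Insert 10: appended to row 1. P = [[2, 10], [6]].
Insert 9: 9 bumps 10 from row 1; 10 appends to row 2. P = [[2, 9], [6, 10]].
Insert 4: 4 bumps 9 from row 1; 9 bumps 10 from row 2; 10 starts row 3. P = [[2, 4], [6, 9], [10]].
Insert 3: 3 bumps 4 from row 1; 4 bumps 6 from row 2; 6 bumps 10 from row 3; 10 starts row 4. P = [[2, 3], [4, 9], [6], [10]].
Insert 1: 1 bumps 2 from row 1; 2 bumps 4 from row 2; 4 bumps 6 from row 3; 6 bumps 10 from row 4; 10 starts row 5. P = [[1, 3], [2, 9], [4], [6], [10]].
Insert 8: appended to row 1. P = [[1, 3, 8], [2, 9], [4], [6], [10]].
Insert 5: 5 bumps 8 from row 1; 8 bumps 9 from row 2; 9 appends to row 3. P = [[1, 3, 5], [2, 8], [4, 9], [6], [10]].
Insert 7: appended to row 1. P = [[1, 3, 5, 7], [2, 8], [4, 9], [6], [10]].

So P = [[1, 3, 5, 7], [2, 8], [4, 9], [6], [10]], Q = [[1, 3, 8, 10], [2, 4], [5, 9], [6], [7]].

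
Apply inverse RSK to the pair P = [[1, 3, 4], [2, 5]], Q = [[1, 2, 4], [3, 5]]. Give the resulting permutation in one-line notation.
2 3 1 5 4

Reverse the RSK construction: for i from n down to 1, find the cell of Q containing i, remove the entry at that cell from P, and reverse-bump it up through P; the value ejected from row 1 is w(i).

Step i=5: Q has 5 at row 2, column 2; remove 5 from row 2 of P and reverse-bump: 5 enters row 1 and ejects 4. So w(5) = 4. P is now [[1, 3, 5], [2]].
Step i=4: Q has 4 at row 1, column 3; remove that cell from P, ejecting 5. So w(4) = 5. P is now [[1, 3], [2]].
Step i=3: Q has 3 at row 2, column 1; remove 2 from row 2 of P and reverse-bump: 2 enters row 1 and ejects 1. So w(3) = 1. P is now [[2, 3]].
Step i=2: Q has 2 at row 1, column 2; remove that cell from P, ejecting 3. So w(2) = 3. P is now [[2]].
Step i=1: Q has 1 at row 1, column 1; remove that cell from P, ejecting 2. So w(1) = 2. P is now [].

So w = 2 3 1 5 4.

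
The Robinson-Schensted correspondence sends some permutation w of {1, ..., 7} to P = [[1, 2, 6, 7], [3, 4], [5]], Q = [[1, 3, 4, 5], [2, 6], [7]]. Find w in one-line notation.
3 1 5 6 7 4 2

Reverse RSK: for i = n, n-1, ..., 1, locate i in Q, remove the corresponding corner cell from P, and reverse-bump its entry up through P; the value ejected from row 1 is w(i).

So w = 3 1 5 6 7 4 2.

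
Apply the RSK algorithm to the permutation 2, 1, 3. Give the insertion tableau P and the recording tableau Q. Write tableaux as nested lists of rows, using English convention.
Insert each entry of the permutation into P by Schensted row insertion, recording in Q the position of each new cell.

Insert 2: appended to row 1. P = [[2]].
Insert 1: 1 bumps 2 from row 1; 2 starts row 2. P = [[1], [2]].
Insert 3: appended to row 1. P = [[1, 3], [2]].

So P = [[1, 3], [2]], Q = [[1, 3], [2]].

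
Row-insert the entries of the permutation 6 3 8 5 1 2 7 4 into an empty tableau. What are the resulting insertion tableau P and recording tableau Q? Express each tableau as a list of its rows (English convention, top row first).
Insert each entry of the permutation into P by Schensted row insertion, recording in Q the position of each new cell.

Insert 6: appended to row 1. P = [[6]], Q = [[1]].
Insert 3: 3 bumps 6 from row 1; 6 starts row 2. P = [[3], [6]], Q = [[1], [2]].
Insert 8: appended to row 1. P = [[3, 8], [6]], Q = [[1, 3], [2]].
Insert 5: 5 bumps 8 from row 1; 8 appends to row 2. P = [[3, 5], [6, 8]], Q = [[1, 3], [2, 4]].
Insert 1: 1 bumps 3 from row 1; 3 bumps 6 from row 2; 6 starts row 3. P = [[1, 5], [3, 8], [6]], Q = [[1, 3], [2, 4], [5]].
Insert 2: 2 bumps 5 from row 1; 5 bumps 8 from row 2; 8 appends to row 3. P = [[1, 2], [3, 5], [6, 8]], Q = [[1, 3], [2, 4], [5, 6]].
Insert 7: appended to row 1. P = [[1, 2, 7], [3, 5], [6, 8]], Q = [[1, 3, 7], [2, 4], [5, 6]].
Insert 4: 4 bumps 7 from row 1; 7 appends to row 2. P = [[1, 2, 4], [3, 5, 7], [6, 8]], Q = [[1, 3, 7], [2, 4, 8], [5, 6]].

So P = [[1, 2, 4], [3, 5, 7], [6, 8]], Q = [[1, 3, 7], [2, 4, 8], [5, 6]].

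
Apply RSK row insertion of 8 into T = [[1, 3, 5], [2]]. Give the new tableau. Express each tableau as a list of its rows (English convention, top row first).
[[1, 3, 5, 8], [2]]

8 is larger than every entry of row 1, so it is appended to row 1. The new tableau is [[1, 3, 5, 8], [2]].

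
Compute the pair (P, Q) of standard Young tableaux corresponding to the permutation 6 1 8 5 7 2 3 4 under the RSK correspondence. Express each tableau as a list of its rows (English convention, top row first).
Insert each entry of the permutation into P by Schensted row insertion, recording in Q the position of each new cell.

Insert 6: appended to row 1. P = [[6]].
Insert 1: 1 bumps 6 from row 1; 6 starts row 2. P = [[1], [6]].
Insert 8: appended to row 1. P = [[1, 8], [6]].
Insert 5: 5 bumps 8 from row 1; 8 appends to row 2. P = [[1, 5], [6, 8]].
Insert 7: appended to row 1. P = [[1, 5, 7], [6, 8]].
Insert 2: 2 bumps 5 from row 1; 5 bumps 6 from row 2; 6 starts row 3. P = [[1, 2, 7], [5, 8], [6]].
Insert 3: 3 bumps 7 from row 1; 7 bumps 8 from row 2; 8 appends to row 3. P = [[1, 2, 3], [5, 7], [6, 8]].
Insert 4: appended to row 1. P = [[1, 2, 3, 4], [5, 7], [6, 8]].

So P = [[1, 2, 3, 4], [5, 7], [6, 8]], Q = [[1, 3, 5, 8], [2, 4], [6, 7]].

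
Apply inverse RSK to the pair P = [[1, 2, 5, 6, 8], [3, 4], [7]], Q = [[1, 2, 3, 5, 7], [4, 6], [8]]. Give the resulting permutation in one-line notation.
Reverse the RSK construction: for i from n down to 1, find the cell of Q containing i, remove the entry at that cell from P, and reverse-bump it up through P; the value ejected from row 1 is w(i).

Step i=8: Q has 8 at row 3, column 1; remove 7 from row 3 of P and reverse-bump: 7 enters row 2 and ejects 4; 4 enters row 1 and ejects 2. So w(8) = 2. P is now [[1, 4, 5, 6, 8], [3, 7]].
Step i=7: Q has 7 at row 1, column 5; remove that cell from P, ejecting 8. So w(7) = 8. P is now [[1, 4, 5, 6], [3, 7]].
Step i=6: Q has 6 at row 2, column 2; remove 7 from row 2 of P and reverse-bump: 7 enters row 1 and ejects 6. So w(6) = 6. P is now [[1, 4, 5, 7], [3]].
Step i=5: Q has 5 at row 1, column 4; remove that cell from P, ejecting 7. So w(5) = 7. P is now [[1, 4, 5], [3]].
Step i=4: Q has 4 at row 2, column 1; remove 3 from row 2 of P and reverse-bump: 3 enters row 1 and ejects 1. So w(4) = 1. P is now [[3, 4, 5]].
Step i=3: Q has 3 at row 1, column 3; remove that cell from P, ejecting 5. So w(3) = 5. P is now [[3, 4]].
Step i=2: Q has 2 at row 1, column 2; remove that cell from P, ejecting 4. So w(2) = 4. P is now [[3]].
Step i=1: Q has 1 at row 1, column 1; remove that cell from P, ejecting 3. So w(1) = 3. P is now [].

So w = 3 4 5 1 7 6 8 2.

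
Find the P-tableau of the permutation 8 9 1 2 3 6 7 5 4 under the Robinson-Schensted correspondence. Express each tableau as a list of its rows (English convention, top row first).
After inserting 8: P = [[8]].
After inserting 9: P = [[8, 9]].
After inserting 1: P = [[1, 9], [8]].
After inserting 2: P = [[1, 2], [8, 9]].
After inserting 3: P = [[1, 2, 3], [8, 9]].
After inserting 6: P = [[1, 2, 3, 6], [8, 9]].
After inserting 7: P = [[1, 2, 3, 6, 7], [8, 9]].
After inserting 5: P = [[1, 2, 3, 5, 7], [6, 9], [8]].
After inserting 4: P = [[1, 2, 3, 4, 7], [5, 9], [6], [8]].

So P = [[1, 2, 3, 4, 7], [5, 9], [6], [8]].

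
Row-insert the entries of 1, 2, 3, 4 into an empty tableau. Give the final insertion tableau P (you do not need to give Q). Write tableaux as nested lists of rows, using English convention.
Insert 1: appended to row 1. P = [[1]].
Insert 2: appended to row 1. P = [[1, 2]].
Insert 3: appended to row 1. P = [[1, 2, 3]].
Insert 4: appended to row 1. P = [[1, 2, 3, 4]].

So P = [[1, 2, 3, 4]].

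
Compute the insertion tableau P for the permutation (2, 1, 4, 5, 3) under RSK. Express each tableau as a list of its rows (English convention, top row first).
P = [[1, 3, 5], [2, 4]]

Insert 2: appended to row 1. P = [[2]].
Insert 1: 1 bumps 2 from row 1; 2 starts row 2. P = [[1], [2]].
Insert 4: appended to row 1. P = [[1, 4], [2]].
Insert 5: appended to row 1. P = [[1, 4, 5], [2]].
Insert 3: 3 bumps 4 from row 1; 4 appends to row 2. P = [[1, 3, 5], [2, 4]].

So P = [[1, 3, 5], [2, 4]].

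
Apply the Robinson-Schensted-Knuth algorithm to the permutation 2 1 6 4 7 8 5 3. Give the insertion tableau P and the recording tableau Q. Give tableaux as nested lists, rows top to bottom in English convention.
P = [[1, 3, 5, 8], [2, 4, 7], [6]], Q = [[1, 3, 5, 6], [2, 4, 7], [8]]

Insert each entry of the permutation into P by Schensted row insertion, recording in Q the position of each new cell.

After inserting 2: P = [[2]].
After inserting 1: P = [[1], [2]].
After inserting 6: P = [[1, 6], [2]].
After inserting 4: P = [[1, 4], [2, 6]].
After inserting 7: P = [[1, 4, 7], [2, 6]].
After inserting 8: P = [[1, 4, 7, 8], [2, 6]].
After inserting 5: P = [[1, 4, 5, 8], [2, 6, 7]].
After inserting 3: P = [[1, 3, 5, 8], [2, 4, 7], [6]].

So P = [[1, 3, 5, 8], [2, 4, 7], [6]], Q = [[1, 3, 5, 6], [2, 4, 7], [8]].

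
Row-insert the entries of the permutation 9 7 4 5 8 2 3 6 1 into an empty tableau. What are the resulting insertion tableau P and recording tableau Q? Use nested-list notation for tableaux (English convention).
Insert each entry of the permutation into P by Schensted row insertion, recording in Q the position of each new cell.

Insert 9: appended to row 1. P = [[9]].
Insert 7: 7 bumps 9 from row 1; 9 starts row 2. P = [[7], [9]].
Insert 4: 4 bumps 7 from row 1; 7 bumps 9 from row 2; 9 starts row 3. P = [[4], [7], [9]].
Insert 5: appended to row 1. P = [[4, 5], [7], [9]].
Insert 8: appended to row 1. P = [[4, 5, 8], [7], [9]].
Insert 2: 2 bumps 4 from row 1; 4 bumps 7 from row 2; 7 bumps 9 from row 3; 9 starts row 4. P = [[2, 5, 8], [4], [7], [9]].
Insert 3: 3 bumps 5 from row 1; 5 appends to row 2. P = [[2, 3, 8], [4, 5], [7], [9]].
Insert 6: 6 bumps 8 from row 1; 8 appends to row 2. P = [[2, 3, 6], [4, 5, 8], [7], [9]].
Insert 1: 1 bumps 2 from row 1; 2 bumps 4 from row 2; 4 bumps 7 from row 3; 7 bumps 9 from row 4; 9 starts row 5. P = [[1, 3, 6], [2, 5, 8], [4], [7], [9]].

So P = [[1, 3, 6], [2, 5, 8], [4], [7], [9]], Q = [[1, 4, 5], [2, 7, 8], [3], [6], [9]].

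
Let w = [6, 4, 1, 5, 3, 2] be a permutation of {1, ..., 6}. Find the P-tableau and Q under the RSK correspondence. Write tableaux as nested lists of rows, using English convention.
P = [[1, 2], [3, 5], [4], [6]], Q = [[1, 4], [2, 5], [3], [6]]

Insert each entry of the permutation into P by Schensted row insertion, recording in Q the position of each new cell.

After inserting 6: P = [[6]].
After inserting 4: P = [[4], [6]].
After inserting 1: P = [[1], [4], [6]].
After inserting 5: P = [[1, 5], [4], [6]].
After inserting 3: P = [[1, 3], [4, 5], [6]].
After inserting 2: P = [[1, 2], [3, 5], [4], [6]].

So P = [[1, 2], [3, 5], [4], [6]], Q = [[1, 4], [2, 5], [3], [6]].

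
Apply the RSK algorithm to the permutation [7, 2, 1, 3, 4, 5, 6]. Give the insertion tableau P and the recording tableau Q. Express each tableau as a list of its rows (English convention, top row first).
P = [[1, 3, 4, 5, 6], [2], [7]], Q = [[1, 4, 5, 6, 7], [2], [3]]

Insert each entry of the permutation into P by Schensted row insertion, recording in Q the position of each new cell.

Insert 7: appended to row 1. P = [[7]].
Insert 2: 2 bumps 7 from row 1; 7 starts row 2. P = [[2], [7]].
Insert 1: 1 bumps 2 from row 1; 2 bumps 7 from row 2; 7 starts row 3. P = [[1], [2], [7]].
Insert 3: appended to row 1. P = [[1, 3], [2], [7]].
Insert 4: appended to row 1. P = [[1, 3, 4], [2], [7]].
Insert 5: appended to row 1. P = [[1, 3, 4, 5], [2], [7]].
Insert 6: appended to row 1. P = [[1, 3, 4, 5, 6], [2], [7]].

So P = [[1, 3, 4, 5, 6], [2], [7]], Q = [[1, 4, 5, 6, 7], [2], [3]].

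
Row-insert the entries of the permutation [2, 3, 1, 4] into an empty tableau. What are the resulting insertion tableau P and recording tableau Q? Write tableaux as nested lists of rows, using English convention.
P = [[1, 3, 4], [2]], Q = [[1, 2, 4], [3]]

Insert each entry of the permutation into P by Schensted row insertion, recording in Q the position of each new cell.

Insert 2: appended to row 1. P = [[2]].
Insert 3: appended to row 1. P = [[2, 3]].
Insert 1: 1 bumps 2 from row 1; 2 starts row 2. P = [[1, 3], [2]].
Insert 4: appended to row 1. P = [[1, 3, 4], [2]].

So P = [[1, 3, 4], [2]], Q = [[1, 2, 4], [3]].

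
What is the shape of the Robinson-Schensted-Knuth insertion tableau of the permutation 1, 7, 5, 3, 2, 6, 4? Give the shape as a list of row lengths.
[3, 2, 1, 1]

Row-insert each entry into an empty tableau.

After inserting 1: P = [[1]].
After inserting 7: P = [[1, 7]].
After inserting 5: P = [[1, 5], [7]].
After inserting 3: P = [[1, 3], [5], [7]].
After inserting 2: P = [[1, 2], [3], [5], [7]].
After inserting 6: P = [[1, 2, 6], [3], [5], [7]].
After inserting 4: P = [[1, 2, 4], [3, 6], [5], [7]].

The final insertion tableau P = [[1, 2, 4], [3, 6], [5], [7]] has shape [3, 2, 1, 1].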